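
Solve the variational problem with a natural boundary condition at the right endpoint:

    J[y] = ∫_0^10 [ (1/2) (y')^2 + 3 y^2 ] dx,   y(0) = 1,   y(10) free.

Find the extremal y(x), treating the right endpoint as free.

The Lagrangian L = (1/2) (y')^2 + 3 y^2 gives
    ∂L/∂y = 6 y,   ∂L/∂y' = y'.
Euler-Lagrange: y'' − 6 y = 0.
With k = sqrt(6), the general solution is
    y(x) = A cosh(sqrt(6) x) + B sinh(sqrt(6) x).
Fixed left endpoint y(0) = 1 ⇒ A = 1.
The right endpoint x = 10 is free, so the natural (transversality) condition is ∂L/∂y' |_{x=10} = 0, i.e. y'(10) = 0.
Compute y'(x) = A k sinh(k x) + B k cosh(k x), so
    y'(10) = A k sinh(k·10) + B k cosh(k·10) = 0
    ⇒ B = −A tanh(k·10) = − tanh(sqrt(6)·10).
Therefore the extremal is
    y(x) = cosh(sqrt(6) x) − tanh(sqrt(6)·10) sinh(sqrt(6) x).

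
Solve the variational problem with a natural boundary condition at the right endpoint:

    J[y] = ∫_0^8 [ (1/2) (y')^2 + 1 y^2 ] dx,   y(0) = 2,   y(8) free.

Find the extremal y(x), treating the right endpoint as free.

The Lagrangian L = (1/2) (y')^2 + 1 y^2 gives
    ∂L/∂y = 2 y,   ∂L/∂y' = y'.
Euler-Lagrange: y'' − 2 y = 0.
With k = sqrt(2), the general solution is
    y(x) = A cosh(sqrt(2) x) + B sinh(sqrt(2) x).
Fixed left endpoint y(0) = 2 ⇒ A = 2.
The right endpoint x = 8 is free, so the natural (transversality) condition is ∂L/∂y' |_{x=8} = 0, i.e. y'(8) = 0.
Compute y'(x) = A k sinh(k x) + B k cosh(k x), so
    y'(8) = A k sinh(k·8) + B k cosh(k·8) = 0
    ⇒ B = −A tanh(k·8) = − 2 tanh(sqrt(2)·8).
Therefore the extremal is
    y(x) = 2 cosh(sqrt(2) x) − 2 tanh(sqrt(2)·8) sinh(sqrt(2) x).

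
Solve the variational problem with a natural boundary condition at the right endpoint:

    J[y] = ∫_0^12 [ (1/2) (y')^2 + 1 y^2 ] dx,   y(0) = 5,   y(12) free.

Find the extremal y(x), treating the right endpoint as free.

The Lagrangian L = (1/2) (y')^2 + 1 y^2 gives
    ∂L/∂y = 2 y,   ∂L/∂y' = y'.
Euler-Lagrange: y'' − 2 y = 0.
With k = sqrt(2), the general solution is
    y(x) = A cosh(sqrt(2) x) + B sinh(sqrt(2) x).
Fixed left endpoint y(0) = 5 ⇒ A = 5.
The right endpoint x = 12 is free, so the natural (transversality) condition is ∂L/∂y' |_{x=12} = 0, i.e. y'(12) = 0.
Compute y'(x) = A k sinh(k x) + B k cosh(k x), so
    y'(12) = A k sinh(k·12) + B k cosh(k·12) = 0
    ⇒ B = −A tanh(k·12) = − 5 tanh(sqrt(2)·12).
Therefore the extremal is
    y(x) = 5 cosh(sqrt(2) x) − 5 tanh(sqrt(2)·12) sinh(sqrt(2) x).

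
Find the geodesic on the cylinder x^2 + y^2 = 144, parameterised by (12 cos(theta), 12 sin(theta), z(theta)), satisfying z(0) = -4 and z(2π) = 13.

Parameterise the cylinder of radius R = 12 as
    r(θ) = (12 cos θ, 12 sin θ, z(θ)).
The arc-length element is
    ds = sqrt(144 + (dz/dθ)^2) dθ,
so the Lagrangian is L = sqrt(144 + z'^2).
L depends on z' only, not on z or θ, so ∂L/∂z = 0 and
    ∂L/∂z' = z' / sqrt(144 + z'^2).
The Euler-Lagrange equation gives
    d/dθ( z' / sqrt(144 + z'^2) ) = 0,
so z' is constant. Integrating once:
    z(θ) = a θ + b,
a helix on the cylinder (a straight line when the cylinder is unrolled). The constants a, b are determined by the endpoint conditions.
With endpoint conditions z(0) = -4 and z(2π) = 13: from z(0) = b we get b = -4, and a·2π + -4 = 13 gives a = 17/(2π), so
    z(θ) = (17/(2π)) θ − 4.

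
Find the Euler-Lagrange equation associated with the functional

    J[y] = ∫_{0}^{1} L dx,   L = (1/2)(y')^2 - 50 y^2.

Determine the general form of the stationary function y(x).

The Lagrangian is L = (1/2)(y')^2 - 50 y^2.
∂L/∂y = -100y.
∂L/∂y' = y'.
The Euler-Lagrange equation d/dx(∂L/∂y') − ∂L/∂y = 0 becomes:
    y'' + 100 y = 0
General solution: y(x) = A sin(10x) + B cos(10x), where A and B are arbitrary constants fixed by the endpoint conditions.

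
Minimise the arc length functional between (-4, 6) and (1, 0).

Arc-length functional: J[y] = ∫ sqrt(1 + (y')^2) dx.
Lagrangian L = sqrt(1 + (y')^2) has no explicit y dependence, so ∂L/∂y = 0 and the Euler-Lagrange equation gives
    d/dx( y' / sqrt(1 + (y')^2) ) = 0  ⇒  y' / sqrt(1 + (y')^2) = const.
Hence y' is constant, so y(x) is affine.
Fitting the endpoints (-4, 6) and (1, 0):
    slope m = (0 − 6) / (1 − (-4)) = -6/5,
    intercept c = 6 − m·(-4) = 6/5.
Extremal: y(x) = (-6/5) x + 6/5.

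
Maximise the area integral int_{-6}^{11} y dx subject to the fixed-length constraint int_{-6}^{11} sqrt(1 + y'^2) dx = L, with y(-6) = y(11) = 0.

Set up the augmented Lagrangian using a multiplier λ for the length constraint:
    F(y, y') = y − λ sqrt(1 + y'^2).
F has no explicit x dependence, so the Beltrami identity yields a first integral
    F − y' ∂F/∂y' = C.
Compute ∂F/∂y' = −λ y' / sqrt(1 + y'^2). Then
    y − λ sqrt(1 + y'^2) + λ y'^2 / sqrt(1 + y'^2) = C
    ⇒  y − λ / sqrt(1 + y'^2) = C.
Solving for y' and integrating gives
    (x − a)^2 + (y − b)^2 = λ^2,
a circular arc of radius λ. The constants a, b are determined by the endpoint conditions y(-6) = y(11) = 0, and λ is fixed implicitly by the length constraint
    ∫_{-6}^{11} sqrt(1 + y'^2) dx = L.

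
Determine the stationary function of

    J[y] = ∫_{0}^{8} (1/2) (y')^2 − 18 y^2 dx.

The Lagrangian is L = (1/2) (y')^2 − 18 y^2.
Compute ∂L/∂y = -36y, ∂L/∂y' = y'.
The Euler-Lagrange equation d/dx(∂L/∂y') − ∂L/∂y = 0 reduces to
    y'' + 36 y = 0.
Its general solution is
    y(x) = A sin(6x) + B cos(6x),
with A, B fixed by the endpoint conditions.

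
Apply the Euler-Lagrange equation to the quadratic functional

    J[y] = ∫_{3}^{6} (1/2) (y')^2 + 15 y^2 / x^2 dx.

The Lagrangian is L = (1/2) (y')^2 + 15 y^2 / x^2.
Compute ∂L/∂y = 30y/x^2, ∂L/∂y' = y'.
The Euler-Lagrange equation d/dx(∂L/∂y') − ∂L/∂y = 0 reduces to
    y'' − 30/x^2 · y = 0  (x > 0).
Its general solution is
    y(x) = A x^6 + B x^(-5),
with A, B fixed by the endpoint conditions.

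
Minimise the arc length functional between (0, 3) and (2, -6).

Arc-length functional: J[y] = ∫ sqrt(1 + (y')^2) dx.
Lagrangian L = sqrt(1 + (y')^2) has no explicit y dependence, so ∂L/∂y = 0 and the Euler-Lagrange equation gives
    d/dx( y' / sqrt(1 + (y')^2) ) = 0  ⇒  y' / sqrt(1 + (y')^2) = const.
Hence y' is constant, so y(x) is affine.
Fitting the endpoints (0, 3) and (2, -6):
    slope m = ((-6) − 3) / (2 − 0) = -9/2,
    intercept c = 3 − m·0 = 3.
Extremal: y(x) = (-9/2) x + 3.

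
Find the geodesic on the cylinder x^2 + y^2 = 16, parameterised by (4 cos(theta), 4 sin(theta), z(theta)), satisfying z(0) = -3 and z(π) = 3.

Parameterise the cylinder of radius R = 4 as
    r(θ) = (4 cos θ, 4 sin θ, z(θ)).
The arc-length element is
    ds = sqrt(16 + (dz/dθ)^2) dθ,
so the Lagrangian is L = sqrt(16 + z'^2).
L depends on z' only, not on z or θ, so ∂L/∂z = 0 and
    ∂L/∂z' = z' / sqrt(16 + z'^2).
The Euler-Lagrange equation gives
    d/dθ( z' / sqrt(16 + z'^2) ) = 0,
so z' is constant. Integrating once:
    z(θ) = a θ + b,
a helix on the cylinder (a straight line when the cylinder is unrolled). The constants a, b are determined by the endpoint conditions.
With endpoint conditions z(0) = -3 and z(π) = 3: from z(0) = b we get b = -3, and a·π + -3 = 3 gives a = 6/π, so
    z(θ) = (6/π) θ − 3.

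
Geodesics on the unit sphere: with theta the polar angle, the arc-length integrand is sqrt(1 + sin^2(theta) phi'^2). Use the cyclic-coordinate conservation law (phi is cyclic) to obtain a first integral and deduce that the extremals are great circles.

On the unit sphere with spherical coordinates (θ, φ), the induced metric is
    ds^2 = dθ^2 + sin^2(θ) dφ^2.
Parameterise by θ; the arc-length functional is
    J[φ] = ∫ sqrt(1 + sin^2(θ) (dφ/dθ)^2) dθ,
so L = sqrt(1 + sin^2(θ) φ'^2). Compute
    ∂L/∂φ = 0  (L has no explicit φ dependence),
    ∂L/∂φ' = sin^2(θ) φ' / sqrt(1 + sin^2(θ) φ'^2).
Since ∂L/∂φ = 0, the Euler-Lagrange equation
    d/dθ(∂L/∂φ') − ∂L/∂φ = 0
reduces to d/dθ(∂L/∂φ') = 0, i.e. the momentum conjugate to φ is conserved:
    sin^2(θ) φ' / sqrt(1 + sin^2(θ) φ'^2) = C.
This is Clairaut's relation for the sphere. Solving for φ' and integrating gives the great-circle family
    cot(θ) = A cos(φ − φ_0),
i.e. the intersection of the sphere with a plane through the origin. The two constants A and φ_0 (equivalently C and one phase) are fixed by the two endpoint conditions.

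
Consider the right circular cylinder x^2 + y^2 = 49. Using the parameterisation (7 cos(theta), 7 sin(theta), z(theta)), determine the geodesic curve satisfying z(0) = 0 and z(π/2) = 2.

Parameterise the cylinder of radius R = 7 as
    r(θ) = (7 cos θ, 7 sin θ, z(θ)).
The arc-length element is
    ds = sqrt(49 + (dz/dθ)^2) dθ,
so the Lagrangian is L = sqrt(49 + z'^2).
L depends on z' only, not on z or θ, so ∂L/∂z = 0 and
    ∂L/∂z' = z' / sqrt(49 + z'^2).
The Euler-Lagrange equation gives
    d/dθ( z' / sqrt(49 + z'^2) ) = 0,
so z' is constant. Integrating once:
    z(θ) = a θ + b,
a helix on the cylinder (a straight line when the cylinder is unrolled). The constants a, b are determined by the endpoint conditions.
With endpoint conditions z(0) = 0 and z(π/2) = 2: from z(0) = b we get b = 0, and a·π/2 + 0 = 2 gives a = 4/π, so
    z(θ) = (4/π) θ.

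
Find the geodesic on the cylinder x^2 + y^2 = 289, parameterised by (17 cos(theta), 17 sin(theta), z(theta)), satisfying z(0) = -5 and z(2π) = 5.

Parameterise the cylinder of radius R = 17 as
    r(θ) = (17 cos θ, 17 sin θ, z(θ)).
The arc-length element is
    ds = sqrt(289 + (dz/dθ)^2) dθ,
so the Lagrangian is L = sqrt(289 + z'^2).
L depends on z' only, not on z or θ, so ∂L/∂z = 0 and
    ∂L/∂z' = z' / sqrt(289 + z'^2).
The Euler-Lagrange equation gives
    d/dθ( z' / sqrt(289 + z'^2) ) = 0,
so z' is constant. Integrating once:
    z(θ) = a θ + b,
a helix on the cylinder (a straight line when the cylinder is unrolled). The constants a, b are determined by the endpoint conditions.
With endpoint conditions z(0) = -5 and z(2π) = 5: from z(0) = b we get b = -5, and a·2π + -5 = 5 gives a = 5/π, so
    z(θ) = (5/π) θ − 5.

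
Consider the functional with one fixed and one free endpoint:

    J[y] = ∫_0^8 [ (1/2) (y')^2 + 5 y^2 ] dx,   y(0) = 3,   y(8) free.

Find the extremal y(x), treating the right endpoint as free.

The Lagrangian L = (1/2) (y')^2 + 5 y^2 gives
    ∂L/∂y = 10 y,   ∂L/∂y' = y'.
Euler-Lagrange: y'' − 10 y = 0.
With k = sqrt(10), the general solution is
    y(x) = A cosh(sqrt(10) x) + B sinh(sqrt(10) x).
Fixed left endpoint y(0) = 3 ⇒ A = 3.
The right endpoint x = 8 is free, so the natural (transversality) condition is ∂L/∂y' |_{x=8} = 0, i.e. y'(8) = 0.
Compute y'(x) = A k sinh(k x) + B k cosh(k x), so
    y'(8) = A k sinh(k·8) + B k cosh(k·8) = 0
    ⇒ B = −A tanh(k·8) = − 3 tanh(sqrt(10)·8).
Therefore the extremal is
    y(x) = 3 cosh(sqrt(10) x) − 3 tanh(sqrt(10)·8) sinh(sqrt(10) x).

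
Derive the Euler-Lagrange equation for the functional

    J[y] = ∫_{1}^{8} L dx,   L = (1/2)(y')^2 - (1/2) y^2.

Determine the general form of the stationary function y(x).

The Lagrangian is L = (1/2)(y')^2 - (1/2) y^2.
∂L/∂y = -y.
∂L/∂y' = y'.
The Euler-Lagrange equation d/dx(∂L/∂y') − ∂L/∂y = 0 becomes:
    y'' + y = 0
General solution: y(x) = A sin(x) + B cos(x), where A and B are arbitrary constants fixed by the endpoint conditions.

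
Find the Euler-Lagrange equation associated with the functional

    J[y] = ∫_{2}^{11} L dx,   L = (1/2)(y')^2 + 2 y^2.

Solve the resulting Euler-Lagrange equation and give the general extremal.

The Lagrangian is L = (1/2)(y')^2 + 2 y^2.
∂L/∂y = 4y.
∂L/∂y' = y'.
The Euler-Lagrange equation d/dx(∂L/∂y') − ∂L/∂y = 0 becomes:
    y'' - 4 y = 0
General solution: y(x) = A e^(2x) + B e^(-2x), where A and B are arbitrary constants fixed by the endpoint conditions.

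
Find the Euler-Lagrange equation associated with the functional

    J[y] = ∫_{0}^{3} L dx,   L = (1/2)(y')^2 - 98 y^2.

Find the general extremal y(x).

The Lagrangian is L = (1/2)(y')^2 - 98 y^2.
∂L/∂y = -196y.
∂L/∂y' = y'.
The Euler-Lagrange equation d/dx(∂L/∂y') − ∂L/∂y = 0 becomes:
    y'' + 196 y = 0
General solution: y(x) = A sin(14x) + B cos(14x), where A and B are arbitrary constants fixed by the endpoint conditions.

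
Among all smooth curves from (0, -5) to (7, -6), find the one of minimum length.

Arc-length functional: J[y] = ∫ sqrt(1 + (y')^2) dx.
Lagrangian L = sqrt(1 + (y')^2) has no explicit y dependence, so ∂L/∂y = 0 and the Euler-Lagrange equation gives
    d/dx( y' / sqrt(1 + (y')^2) ) = 0  ⇒  y' / sqrt(1 + (y')^2) = const.
Hence y' is constant, so y(x) is affine.
Fitting the endpoints (0, -5) and (7, -6):
    slope m = ((-6) − (-5)) / (7 − 0) = -1/7,
    intercept c = (-5) − m·0 = -5.
Extremal: y(x) = (-1/7) x - 5.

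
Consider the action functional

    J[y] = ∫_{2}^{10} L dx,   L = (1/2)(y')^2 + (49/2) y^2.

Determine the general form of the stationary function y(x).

The Lagrangian is L = (1/2)(y')^2 + (49/2) y^2.
∂L/∂y = 49y.
∂L/∂y' = y'.
The Euler-Lagrange equation d/dx(∂L/∂y') − ∂L/∂y = 0 becomes:
    y'' - 49 y = 0
General solution: y(x) = A e^(7x) + B e^(-7x), where A and B are arbitrary constants fixed by the endpoint conditions.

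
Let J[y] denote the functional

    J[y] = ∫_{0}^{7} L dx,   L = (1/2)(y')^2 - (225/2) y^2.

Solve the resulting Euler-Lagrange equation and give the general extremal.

The Lagrangian is L = (1/2)(y')^2 - (225/2) y^2.
∂L/∂y = -225y.
∂L/∂y' = y'.
The Euler-Lagrange equation d/dx(∂L/∂y') − ∂L/∂y = 0 becomes:
    y'' + 225 y = 0
General solution: y(x) = A sin(15x) + B cos(15x), where A and B are arbitrary constants fixed by the endpoint conditions.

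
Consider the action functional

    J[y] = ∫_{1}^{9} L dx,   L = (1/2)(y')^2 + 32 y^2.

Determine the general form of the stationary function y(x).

The Lagrangian is L = (1/2)(y')^2 + 32 y^2.
∂L/∂y = 64y.
∂L/∂y' = y'.
The Euler-Lagrange equation d/dx(∂L/∂y') − ∂L/∂y = 0 becomes:
    y'' - 64 y = 0
General solution: y(x) = A e^(8x) + B e^(-8x), where A and B are arbitrary constants fixed by the endpoint conditions.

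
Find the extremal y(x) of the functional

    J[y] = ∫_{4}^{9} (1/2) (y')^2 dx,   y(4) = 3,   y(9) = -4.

The Lagrangian is L = (1/2) (y')^2.
Compute ∂L/∂y = 0, ∂L/∂y' = y'.
The Euler-Lagrange equation d/dx(∂L/∂y') − ∂L/∂y = 0 reduces to
    y'' = 0.
Its general solution is
    y(x) = A x + B,
with A, B fixed by the endpoint conditions.
Applying the endpoint conditions y(4) = 3 and y(9) = -4: solve A·4 + B = 3 and A·9 + B = -4. Subtracting gives A(9 − 4) = -4 − 3, so A = -7/5, and B = 3 − A·4 = 43/5. Therefore
    y(x) = (-7/5) x + 43/5.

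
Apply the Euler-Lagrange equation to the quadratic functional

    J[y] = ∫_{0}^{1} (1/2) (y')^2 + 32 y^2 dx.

The Lagrangian is L = (1/2) (y')^2 + 32 y^2.
Compute ∂L/∂y = 64y, ∂L/∂y' = y'.
The Euler-Lagrange equation d/dx(∂L/∂y') − ∂L/∂y = 0 reduces to
    y'' − 64 y = 0.
Its general solution is
    y(x) = A e^(8x) + B e^(−8x),
with A, B fixed by the endpoint conditions.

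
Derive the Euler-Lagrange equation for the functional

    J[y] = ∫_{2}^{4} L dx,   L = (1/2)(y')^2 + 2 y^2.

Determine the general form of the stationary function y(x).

The Lagrangian is L = (1/2)(y')^2 + 2 y^2.
∂L/∂y = 4y.
∂L/∂y' = y'.
The Euler-Lagrange equation d/dx(∂L/∂y') − ∂L/∂y = 0 becomes:
    y'' - 4 y = 0
General solution: y(x) = A e^(2x) + B e^(-2x), where A and B are arbitrary constants fixed by the endpoint conditions.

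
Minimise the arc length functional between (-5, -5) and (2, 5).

Arc-length functional: J[y] = ∫ sqrt(1 + (y')^2) dx.
Lagrangian L = sqrt(1 + (y')^2) has no explicit y dependence, so ∂L/∂y = 0 and the Euler-Lagrange equation gives
    d/dx( y' / sqrt(1 + (y')^2) ) = 0  ⇒  y' / sqrt(1 + (y')^2) = const.
Hence y' is constant, so y(x) is affine.
Fitting the endpoints (-5, -5) and (2, 5):
    slope m = (5 − (-5)) / (2 − (-5)) = 10/7,
    intercept c = (-5) − m·(-5) = 15/7.
Extremal: y(x) = (10/7) x + 15/7.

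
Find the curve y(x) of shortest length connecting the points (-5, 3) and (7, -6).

Arc-length functional: J[y] = ∫ sqrt(1 + (y')^2) dx.
Lagrangian L = sqrt(1 + (y')^2) has no explicit y dependence, so ∂L/∂y = 0 and the Euler-Lagrange equation gives
    d/dx( y' / sqrt(1 + (y')^2) ) = 0  ⇒  y' / sqrt(1 + (y')^2) = const.
Hence y' is constant, so y(x) is affine.
Fitting the endpoints (-5, 3) and (7, -6):
    slope m = ((-6) − 3) / (7 − (-5)) = -3/4,
    intercept c = 3 − m·(-5) = -3/4.
Extremal: y(x) = (-3/4) x - 3/4.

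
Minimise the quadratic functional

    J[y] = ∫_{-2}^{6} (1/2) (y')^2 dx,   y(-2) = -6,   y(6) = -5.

The Lagrangian is L = (1/2) (y')^2.
Compute ∂L/∂y = 0, ∂L/∂y' = y'.
The Euler-Lagrange equation d/dx(∂L/∂y') − ∂L/∂y = 0 reduces to
    y'' = 0.
Its general solution is
    y(x) = A x + B,
with A, B fixed by the endpoint conditions.
Applying the endpoint conditions y(-2) = -6 and y(6) = -5: solve A·-2 + B = -6 and A·6 + B = -5. Subtracting gives A(6 − -2) = -5 − -6, so A = 1/8, and B = -6 − A·-2 = -23/4. Therefore
    y(x) = (1/8) x - 23/4.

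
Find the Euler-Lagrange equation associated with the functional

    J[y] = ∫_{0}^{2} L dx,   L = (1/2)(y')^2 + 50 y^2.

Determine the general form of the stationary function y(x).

The Lagrangian is L = (1/2)(y')^2 + 50 y^2.
∂L/∂y = 100y.
∂L/∂y' = y'.
The Euler-Lagrange equation d/dx(∂L/∂y') − ∂L/∂y = 0 becomes:
    y'' - 100 y = 0
General solution: y(x) = A e^(10x) + B e^(-10x), where A and B are arbitrary constants fixed by the endpoint conditions.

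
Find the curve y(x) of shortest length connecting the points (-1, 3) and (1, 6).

Arc-length functional: J[y] = ∫ sqrt(1 + (y')^2) dx.
Lagrangian L = sqrt(1 + (y')^2) has no explicit y dependence, so ∂L/∂y = 0 and the Euler-Lagrange equation gives
    d/dx( y' / sqrt(1 + (y')^2) ) = 0  ⇒  y' / sqrt(1 + (y')^2) = const.
Hence y' is constant, so y(x) is affine.
Fitting the endpoints (-1, 3) and (1, 6):
    slope m = (6 − 3) / (1 − (-1)) = 3/2,
    intercept c = 3 − m·(-1) = 9/2.
Extremal: y(x) = (3/2) x + 9/2.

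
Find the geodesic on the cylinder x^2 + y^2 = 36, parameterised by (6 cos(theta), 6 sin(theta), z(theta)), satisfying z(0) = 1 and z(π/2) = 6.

Parameterise the cylinder of radius R = 6 as
    r(θ) = (6 cos θ, 6 sin θ, z(θ)).
The arc-length element is
    ds = sqrt(36 + (dz/dθ)^2) dθ,
so the Lagrangian is L = sqrt(36 + z'^2).
L depends on z' only, not on z or θ, so ∂L/∂z = 0 and
    ∂L/∂z' = z' / sqrt(36 + z'^2).
The Euler-Lagrange equation gives
    d/dθ( z' / sqrt(36 + z'^2) ) = 0,
so z' is constant. Integrating once:
    z(θ) = a θ + b,
a helix on the cylinder (a straight line when the cylinder is unrolled). The constants a, b are determined by the endpoint conditions.
With endpoint conditions z(0) = 1 and z(π/2) = 6: from z(0) = b we get b = 1, and a·π/2 + 1 = 6 gives a = 10/π, so
    z(θ) = (10/π) θ + 1.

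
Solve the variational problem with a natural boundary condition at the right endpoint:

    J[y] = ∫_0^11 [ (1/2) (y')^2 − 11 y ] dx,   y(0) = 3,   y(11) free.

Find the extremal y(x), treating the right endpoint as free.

The Lagrangian L = (1/2) (y')^2 − 11 y gives
    ∂L/∂y = −11,   ∂L/∂y' = y'.
Euler-Lagrange: d/dx(y') − (−11) = 0, i.e. y'' + 11 = 0, so
    y(x) = −(11/2) x^2 + C1 x + C2.
Fixed left endpoint y(0) = 3 ⇒ C2 = 3.
The right endpoint x = 11 is free, so the natural (transversality) condition is ∂L/∂y' |_{x=11} = 0, i.e. y'(11) = 0.
Compute y'(x) = −11 x + C1, so y'(11) = −121 + C1 = 0 ⇒ C1 = 121.
Therefore the extremal is
    y(x) = −(11/2) x^2 + 121 x + 3.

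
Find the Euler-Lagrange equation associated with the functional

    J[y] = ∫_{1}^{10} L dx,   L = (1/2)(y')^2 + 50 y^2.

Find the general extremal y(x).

The Lagrangian is L = (1/2)(y')^2 + 50 y^2.
∂L/∂y = 100y.
∂L/∂y' = y'.
The Euler-Lagrange equation d/dx(∂L/∂y') − ∂L/∂y = 0 becomes:
    y'' - 100 y = 0
General solution: y(x) = A e^(10x) + B e^(-10x), where A and B are arbitrary constants fixed by the endpoint conditions.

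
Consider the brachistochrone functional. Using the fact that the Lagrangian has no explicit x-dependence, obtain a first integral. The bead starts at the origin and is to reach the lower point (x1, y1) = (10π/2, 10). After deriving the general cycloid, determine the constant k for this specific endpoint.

The Lagrangian L = sqrt((1 + y'^2) / y) has no explicit x dependence, so the Beltrami identity applies:
    L − y' ∂L/∂y' = C.
Compute ∂L/∂y' = y' / sqrt(y (1 + y'^2)).
Substitute:
    sqrt((1 + y'^2)/y) − y'·y' / sqrt(y (1 + y'^2))
    = (1 + y'^2) / sqrt(y (1 + y'^2)) − y'^2 / sqrt(y (1 + y'^2))
    = 1 / sqrt(y (1 + y'^2)) = C.
Squaring and rearranging gives the first integral
    y (1 + y'^2) = 1/C^2 =: k   (constant).
Solving this first-order ODE by the substitution
    y = (k/2)(1 − cos θ)
yields the cycloid parameterisation
    x(θ) = (k/2)(θ − sin θ),   y(θ) = (k/2)(1 − cos θ).
The constant k is fixed by the endpoint condition.
Now fit the given lower endpoint (x1, y1) = (10π/2, 10). At the bottom of the first arch (θ = π), the parametric equations give
    y(π) = (k/2)(1 − cos π) = k,
    x(π) = (k/2)(π − sin π) = kπ/2.
Matching y(π) = 10 gives k = 10, consistent with x(π) = 10π/2. Therefore the specific cycloid is
    x(θ) = (10/2)(θ − sin θ),   y(θ) = (10/2)(1 − cos θ).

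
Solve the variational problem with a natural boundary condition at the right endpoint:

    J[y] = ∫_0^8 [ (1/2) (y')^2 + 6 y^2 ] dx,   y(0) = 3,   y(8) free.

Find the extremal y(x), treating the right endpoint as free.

The Lagrangian L = (1/2) (y')^2 + 6 y^2 gives
    ∂L/∂y = 12 y,   ∂L/∂y' = y'.
Euler-Lagrange: y'' − 12 y = 0.
With k = sqrt(12), the general solution is
    y(x) = A cosh(sqrt(12) x) + B sinh(sqrt(12) x).
Fixed left endpoint y(0) = 3 ⇒ A = 3.
The right endpoint x = 8 is free, so the natural (transversality) condition is ∂L/∂y' |_{x=8} = 0, i.e. y'(8) = 0.
Compute y'(x) = A k sinh(k x) + B k cosh(k x), so
    y'(8) = A k sinh(k·8) + B k cosh(k·8) = 0
    ⇒ B = −A tanh(k·8) = − 3 tanh(sqrt(12)·8).
Therefore the extremal is
    y(x) = 3 cosh(sqrt(12) x) − 3 tanh(sqrt(12)·8) sinh(sqrt(12) x).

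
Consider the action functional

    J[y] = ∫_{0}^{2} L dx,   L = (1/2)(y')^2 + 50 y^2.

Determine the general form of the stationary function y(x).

The Lagrangian is L = (1/2)(y')^2 + 50 y^2.
∂L/∂y = 100y.
∂L/∂y' = y'.
The Euler-Lagrange equation d/dx(∂L/∂y') − ∂L/∂y = 0 becomes:
    y'' - 100 y = 0
General solution: y(x) = A e^(10x) + B e^(-10x), where A and B are arbitrary constants fixed by the endpoint conditions.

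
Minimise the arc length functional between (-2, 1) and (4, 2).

Arc-length functional: J[y] = ∫ sqrt(1 + (y')^2) dx.
Lagrangian L = sqrt(1 + (y')^2) has no explicit y dependence, so ∂L/∂y = 0 and the Euler-Lagrange equation gives
    d/dx( y' / sqrt(1 + (y')^2) ) = 0  ⇒  y' / sqrt(1 + (y')^2) = const.
Hence y' is constant, so y(x) is affine.
Fitting the endpoints (-2, 1) and (4, 2):
    slope m = (2 − 1) / (4 − (-2)) = 1/6,
    intercept c = 1 − m·(-2) = 4/3.
Extremal: y(x) = (1/6) x + 4/3.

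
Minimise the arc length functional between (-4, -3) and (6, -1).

Arc-length functional: J[y] = ∫ sqrt(1 + (y')^2) dx.
Lagrangian L = sqrt(1 + (y')^2) has no explicit y dependence, so ∂L/∂y = 0 and the Euler-Lagrange equation gives
    d/dx( y' / sqrt(1 + (y')^2) ) = 0  ⇒  y' / sqrt(1 + (y')^2) = const.
Hence y' is constant, so y(x) is affine.
Fitting the endpoints (-4, -3) and (6, -1):
    slope m = ((-1) − (-3)) / (6 − (-4)) = 1/5,
    intercept c = (-3) − m·(-4) = -11/5.
Extremal: y(x) = (1/5) x - 11/5.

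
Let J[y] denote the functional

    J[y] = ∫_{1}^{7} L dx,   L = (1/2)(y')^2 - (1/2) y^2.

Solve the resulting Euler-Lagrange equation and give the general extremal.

The Lagrangian is L = (1/2)(y')^2 - (1/2) y^2.
∂L/∂y = -y.
∂L/∂y' = y'.
The Euler-Lagrange equation d/dx(∂L/∂y') − ∂L/∂y = 0 becomes:
    y'' + y = 0
General solution: y(x) = A sin(x) + B cos(x), where A and B are arbitrary constants fixed by the endpoint conditions.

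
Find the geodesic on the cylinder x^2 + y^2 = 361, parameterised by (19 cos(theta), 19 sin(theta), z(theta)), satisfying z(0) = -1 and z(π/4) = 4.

Parameterise the cylinder of radius R = 19 as
    r(θ) = (19 cos θ, 19 sin θ, z(θ)).
The arc-length element is
    ds = sqrt(361 + (dz/dθ)^2) dθ,
so the Lagrangian is L = sqrt(361 + z'^2).
L depends on z' only, not on z or θ, so ∂L/∂z = 0 and
    ∂L/∂z' = z' / sqrt(361 + z'^2).
The Euler-Lagrange equation gives
    d/dθ( z' / sqrt(361 + z'^2) ) = 0,
so z' is constant. Integrating once:
    z(θ) = a θ + b,
a helix on the cylinder (a straight line when the cylinder is unrolled). The constants a, b are determined by the endpoint conditions.
With endpoint conditions z(0) = -1 and z(π/4) = 4: from z(0) = b we get b = -1, and a·π/4 + -1 = 4 gives a = 20/π, so
    z(θ) = (20/π) θ − 1.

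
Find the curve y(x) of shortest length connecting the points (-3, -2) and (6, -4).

Arc-length functional: J[y] = ∫ sqrt(1 + (y')^2) dx.
Lagrangian L = sqrt(1 + (y')^2) has no explicit y dependence, so ∂L/∂y = 0 and the Euler-Lagrange equation gives
    d/dx( y' / sqrt(1 + (y')^2) ) = 0  ⇒  y' / sqrt(1 + (y')^2) = const.
Hence y' is constant, so y(x) is affine.
Fitting the endpoints (-3, -2) and (6, -4):
    slope m = ((-4) − (-2)) / (6 − (-3)) = -2/9,
    intercept c = (-2) − m·(-3) = -8/3.
Extremal: y(x) = (-2/9) x - 8/3.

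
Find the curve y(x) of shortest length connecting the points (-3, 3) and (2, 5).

Arc-length functional: J[y] = ∫ sqrt(1 + (y')^2) dx.
Lagrangian L = sqrt(1 + (y')^2) has no explicit y dependence, so ∂L/∂y = 0 and the Euler-Lagrange equation gives
    d/dx( y' / sqrt(1 + (y')^2) ) = 0  ⇒  y' / sqrt(1 + (y')^2) = const.
Hence y' is constant, so y(x) is affine.
Fitting the endpoints (-3, 3) and (2, 5):
    slope m = (5 − 3) / (2 − (-3)) = 2/5,
    intercept c = 3 − m·(-3) = 21/5.
Extremal: y(x) = (2/5) x + 21/5.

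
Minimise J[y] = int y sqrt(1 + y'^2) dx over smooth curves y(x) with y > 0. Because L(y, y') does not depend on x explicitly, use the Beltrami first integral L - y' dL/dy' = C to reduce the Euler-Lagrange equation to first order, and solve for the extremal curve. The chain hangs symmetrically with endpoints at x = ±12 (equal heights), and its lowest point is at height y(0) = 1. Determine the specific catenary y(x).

The Lagrangian L(y, y') = y sqrt(1 + y'^2) has no explicit x dependence, so the Beltrami identity applies:
    L − y' ∂L/∂y' = C.
Compute ∂L/∂y' = y · y' / sqrt(1 + y'^2). Then
    L − y' ∂L/∂y'
    = y sqrt(1 + y'^2) − y · y'^2 / sqrt(1 + y'^2)
    = y (1 + y'^2 − y'^2) / sqrt(1 + y'^2)
    = y / sqrt(1 + y'^2) = C.
Squaring gives y^2 = C^2 (1 + y'^2), i.e.
    y'^2 = y^2 / C^2 − 1.
Separating variables,
    dy / sqrt(y^2 − C^2) = dx / C,
and integrating gives arccosh(y / C) = (x − a)/C, so
    y(x) = C cosh((x − a)/C),
the catenary. The constants C and a are fixed by the two endpoint conditions (and, for the hanging-chain problem, the length constraint selects C).
Now fit the given data. The endpoints x = ±12 are symmetric at equal height, so the catenary is even about its minimum: a = 0 and y(x) = C cosh(x/C). The lowest point is y(0) = C cosh(0) = C, and we are told y(0) = 1, so C = 1. Therefore
    y(x) = cosh(x),
and at the endpoints
    y(±12) = cosh(12).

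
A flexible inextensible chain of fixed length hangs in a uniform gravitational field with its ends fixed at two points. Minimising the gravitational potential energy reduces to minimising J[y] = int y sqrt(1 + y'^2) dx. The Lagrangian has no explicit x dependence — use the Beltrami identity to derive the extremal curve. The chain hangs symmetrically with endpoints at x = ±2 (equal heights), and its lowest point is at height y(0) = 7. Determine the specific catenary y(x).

The Lagrangian L(y, y') = y sqrt(1 + y'^2) has no explicit x dependence, so the Beltrami identity applies:
    L − y' ∂L/∂y' = C.
Compute ∂L/∂y' = y · y' / sqrt(1 + y'^2). Then
    L − y' ∂L/∂y'
    = y sqrt(1 + y'^2) − y · y'^2 / sqrt(1 + y'^2)
    = y (1 + y'^2 − y'^2) / sqrt(1 + y'^2)
    = y / sqrt(1 + y'^2) = C.
Squaring gives y^2 = C^2 (1 + y'^2), i.e.
    y'^2 = y^2 / C^2 − 1.
Separating variables,
    dy / sqrt(y^2 − C^2) = dx / C,
and integrating gives arccosh(y / C) = (x − a)/C, so
    y(x) = C cosh((x − a)/C),
the catenary. The constants C and a are fixed by the two endpoint conditions (and, for the hanging-chain problem, the length constraint selects C).
Now fit the given data. The endpoints x = ±2 are symmetric at equal height, so the catenary is even about its minimum: a = 0 and y(x) = C cosh(x/C). The lowest point is y(0) = C cosh(0) = C, and we are told y(0) = 7, so C = 7. Therefore
    y(x) = 7 cosh(x/7),
and at the endpoints
    y(±2) = 7 cosh(2/7).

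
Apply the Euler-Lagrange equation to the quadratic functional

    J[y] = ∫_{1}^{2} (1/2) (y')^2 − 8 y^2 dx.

The Lagrangian is L = (1/2) (y')^2 − 8 y^2.
Compute ∂L/∂y = -16y, ∂L/∂y' = y'.
The Euler-Lagrange equation d/dx(∂L/∂y') − ∂L/∂y = 0 reduces to
    y'' + 16 y = 0.
Its general solution is
    y(x) = A sin(4x) + B cos(4x),
with A, B fixed by the endpoint conditions.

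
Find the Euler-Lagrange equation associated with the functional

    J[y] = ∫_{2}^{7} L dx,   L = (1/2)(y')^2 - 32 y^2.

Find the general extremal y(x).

The Lagrangian is L = (1/2)(y')^2 - 32 y^2.
∂L/∂y = -64y.
∂L/∂y' = y'.
The Euler-Lagrange equation d/dx(∂L/∂y') − ∂L/∂y = 0 becomes:
    y'' + 64 y = 0
General solution: y(x) = A sin(8x) + B cos(8x), where A and B are arbitrary constants fixed by the endpoint conditions.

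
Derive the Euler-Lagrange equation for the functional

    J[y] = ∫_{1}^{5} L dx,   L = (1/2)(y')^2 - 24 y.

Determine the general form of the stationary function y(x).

The Lagrangian is L = (1/2)(y')^2 - 24 y.
∂L/∂y = -24.
∂L/∂y' = y'.
The Euler-Lagrange equation d/dx(∂L/∂y') − ∂L/∂y = 0 becomes:
    y'' + 24 = 0
General solution: y(x) = -12 x^2 + A x + B, where A and B are arbitrary constants fixed by the endpoint conditions.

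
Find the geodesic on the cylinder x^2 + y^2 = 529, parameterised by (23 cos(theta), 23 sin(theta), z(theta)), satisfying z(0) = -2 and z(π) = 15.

Parameterise the cylinder of radius R = 23 as
    r(θ) = (23 cos θ, 23 sin θ, z(θ)).
The arc-length element is
    ds = sqrt(529 + (dz/dθ)^2) dθ,
so the Lagrangian is L = sqrt(529 + z'^2).
L depends on z' only, not on z or θ, so ∂L/∂z = 0 and
    ∂L/∂z' = z' / sqrt(529 + z'^2).
The Euler-Lagrange equation gives
    d/dθ( z' / sqrt(529 + z'^2) ) = 0,
so z' is constant. Integrating once:
    z(θ) = a θ + b,
a helix on the cylinder (a straight line when the cylinder is unrolled). The constants a, b are determined by the endpoint conditions.
With endpoint conditions z(0) = -2 and z(π) = 15: from z(0) = b we get b = -2, and a·π + -2 = 15 gives a = 17/π, so
    z(θ) = (17/π) θ − 2.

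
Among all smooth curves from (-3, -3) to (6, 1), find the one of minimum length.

Arc-length functional: J[y] = ∫ sqrt(1 + (y')^2) dx.
Lagrangian L = sqrt(1 + (y')^2) has no explicit y dependence, so ∂L/∂y = 0 and the Euler-Lagrange equation gives
    d/dx( y' / sqrt(1 + (y')^2) ) = 0  ⇒  y' / sqrt(1 + (y')^2) = const.
Hence y' is constant, so y(x) is affine.
Fitting the endpoints (-3, -3) and (6, 1):
    slope m = (1 − (-3)) / (6 − (-3)) = 4/9,
    intercept c = (-3) − m·(-3) = -5/3.
Extremal: y(x) = (4/9) x - 5/3.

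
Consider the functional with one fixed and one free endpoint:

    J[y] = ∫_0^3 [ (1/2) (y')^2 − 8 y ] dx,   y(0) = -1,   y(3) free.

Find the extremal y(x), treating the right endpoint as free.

The Lagrangian L = (1/2) (y')^2 − 8 y gives
    ∂L/∂y = −8,   ∂L/∂y' = y'.
Euler-Lagrange: d/dx(y') − (−8) = 0, i.e. y'' + 8 = 0, so
    y(x) = −(8/2) x^2 + C1 x + C2.
Fixed left endpoint y(0) = -1 ⇒ C2 = -1.
The right endpoint x = 3 is free, so the natural (transversality) condition is ∂L/∂y' |_{x=3} = 0, i.e. y'(3) = 0.
Compute y'(x) = −8 x + C1, so y'(3) = −24 + C1 = 0 ⇒ C1 = 24.
Therefore the extremal is
    y(x) = −4 x^2 + 24 x − 1.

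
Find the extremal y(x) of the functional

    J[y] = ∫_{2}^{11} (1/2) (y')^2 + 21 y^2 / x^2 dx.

The Lagrangian is L = (1/2) (y')^2 + 21 y^2 / x^2.
Compute ∂L/∂y = 42y/x^2, ∂L/∂y' = y'.
The Euler-Lagrange equation d/dx(∂L/∂y') − ∂L/∂y = 0 reduces to
    y'' − 42/x^2 · y = 0  (x > 0).
Its general solution is
    y(x) = A x^7 + B x^(-6),
with A, B fixed by the endpoint conditions.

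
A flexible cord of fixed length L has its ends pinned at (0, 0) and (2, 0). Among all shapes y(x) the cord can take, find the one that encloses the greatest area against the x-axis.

Set up the augmented Lagrangian using a multiplier λ for the length constraint:
    F(y, y') = y − λ sqrt(1 + y'^2).
F has no explicit x dependence, so the Beltrami identity yields a first integral
    F − y' ∂F/∂y' = C.
Compute ∂F/∂y' = −λ y' / sqrt(1 + y'^2). Then
    y − λ sqrt(1 + y'^2) + λ y'^2 / sqrt(1 + y'^2) = C
    ⇒  y − λ / sqrt(1 + y'^2) = C.
Solving for y' and integrating gives
    (x − a)^2 + (y − b)^2 = λ^2,
a circular arc of radius λ. The constants a, b are determined by the endpoint conditions y(0) = y(2) = 0, and λ is fixed implicitly by the length constraint
    ∫_{0}^{2} sqrt(1 + y'^2) dx = L.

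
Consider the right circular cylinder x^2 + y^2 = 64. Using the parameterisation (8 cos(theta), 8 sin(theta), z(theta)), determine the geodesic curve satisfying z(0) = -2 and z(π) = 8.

Parameterise the cylinder of radius R = 8 as
    r(θ) = (8 cos θ, 8 sin θ, z(θ)).
The arc-length element is
    ds = sqrt(64 + (dz/dθ)^2) dθ,
so the Lagrangian is L = sqrt(64 + z'^2).
L depends on z' only, not on z or θ, so ∂L/∂z = 0 and
    ∂L/∂z' = z' / sqrt(64 + z'^2).
The Euler-Lagrange equation gives
    d/dθ( z' / sqrt(64 + z'^2) ) = 0,
so z' is constant. Integrating once:
    z(θ) = a θ + b,
a helix on the cylinder (a straight line when the cylinder is unrolled). The constants a, b are determined by the endpoint conditions.
With endpoint conditions z(0) = -2 and z(π) = 8: from z(0) = b we get b = -2, and a·π + -2 = 8 gives a = 10/π, so
    z(θ) = (10/π) θ − 2.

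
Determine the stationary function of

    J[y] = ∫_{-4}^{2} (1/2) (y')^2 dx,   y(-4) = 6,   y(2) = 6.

The Lagrangian is L = (1/2) (y')^2.
Compute ∂L/∂y = 0, ∂L/∂y' = y'.
The Euler-Lagrange equation d/dx(∂L/∂y') − ∂L/∂y = 0 reduces to
    y'' = 0.
Its general solution is
    y(x) = A x + B,
with A, B fixed by the endpoint conditions.
Applying the endpoint conditions y(-4) = 6 and y(2) = 6: solve A·-4 + B = 6 and A·2 + B = 6. Subtracting gives A(2 − -4) = 6 − 6, so A = 0, and B = 6 − A·-4 = 6. Therefore
    y(x) = 6.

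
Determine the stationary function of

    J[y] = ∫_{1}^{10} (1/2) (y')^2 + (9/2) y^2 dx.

The Lagrangian is L = (1/2) (y')^2 + (9/2) y^2.
Compute ∂L/∂y = 9y, ∂L/∂y' = y'.
The Euler-Lagrange equation d/dx(∂L/∂y') − ∂L/∂y = 0 reduces to
    y'' − 9 y = 0.
Its general solution is
    y(x) = A e^(3x) + B e^(−3x),
with A, B fixed by the endpoint conditions.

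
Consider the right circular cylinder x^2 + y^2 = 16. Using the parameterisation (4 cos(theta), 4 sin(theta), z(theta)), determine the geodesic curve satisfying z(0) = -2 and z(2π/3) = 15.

Parameterise the cylinder of radius R = 4 as
    r(θ) = (4 cos θ, 4 sin θ, z(θ)).
The arc-length element is
    ds = sqrt(16 + (dz/dθ)^2) dθ,
so the Lagrangian is L = sqrt(16 + z'^2).
L depends on z' only, not on z or θ, so ∂L/∂z = 0 and
    ∂L/∂z' = z' / sqrt(16 + z'^2).
The Euler-Lagrange equation gives
    d/dθ( z' / sqrt(16 + z'^2) ) = 0,
so z' is constant. Integrating once:
    z(θ) = a θ + b,
a helix on the cylinder (a straight line when the cylinder is unrolled). The constants a, b are determined by the endpoint conditions.
With endpoint conditions z(0) = -2 and z(2π/3) = 15: from z(0) = b we get b = -2, and a·2π/3 + -2 = 15 gives a = 51/(2π), so
    z(θ) = (51/(2π)) θ − 2.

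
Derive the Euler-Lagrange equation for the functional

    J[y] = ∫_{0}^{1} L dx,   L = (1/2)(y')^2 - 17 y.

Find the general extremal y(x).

The Lagrangian is L = (1/2)(y')^2 - 17 y.
∂L/∂y = -17.
∂L/∂y' = y'.
The Euler-Lagrange equation d/dx(∂L/∂y') − ∂L/∂y = 0 becomes:
    y'' + 17 = 0
General solution: y(x) = -(17/2) x^2 + A x + B, where A and B are arbitrary constants fixed by the endpoint conditions.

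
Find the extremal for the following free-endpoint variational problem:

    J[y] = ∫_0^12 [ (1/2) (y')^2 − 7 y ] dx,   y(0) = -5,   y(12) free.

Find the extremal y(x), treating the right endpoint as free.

The Lagrangian L = (1/2) (y')^2 − 7 y gives
    ∂L/∂y = −7,   ∂L/∂y' = y'.
Euler-Lagrange: d/dx(y') − (−7) = 0, i.e. y'' + 7 = 0, so
    y(x) = −(7/2) x^2 + C1 x + C2.
Fixed left endpoint y(0) = -5 ⇒ C2 = -5.
The right endpoint x = 12 is free, so the natural (transversality) condition is ∂L/∂y' |_{x=12} = 0, i.e. y'(12) = 0.
Compute y'(x) = −7 x + C1, so y'(12) = −84 + C1 = 0 ⇒ C1 = 84.
Therefore the extremal is
    y(x) = −(7/2) x^2 + 84 x − 5.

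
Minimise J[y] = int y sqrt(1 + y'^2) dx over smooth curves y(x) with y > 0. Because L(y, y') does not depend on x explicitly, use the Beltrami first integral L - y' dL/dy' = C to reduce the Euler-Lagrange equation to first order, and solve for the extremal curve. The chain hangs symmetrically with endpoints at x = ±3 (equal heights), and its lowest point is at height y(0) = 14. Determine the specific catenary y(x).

The Lagrangian L(y, y') = y sqrt(1 + y'^2) has no explicit x dependence, so the Beltrami identity applies:
    L − y' ∂L/∂y' = C.
Compute ∂L/∂y' = y · y' / sqrt(1 + y'^2). Then
    L − y' ∂L/∂y'
    = y sqrt(1 + y'^2) − y · y'^2 / sqrt(1 + y'^2)
    = y (1 + y'^2 − y'^2) / sqrt(1 + y'^2)
    = y / sqrt(1 + y'^2) = C.
Squaring gives y^2 = C^2 (1 + y'^2), i.e.
    y'^2 = y^2 / C^2 − 1.
Separating variables,
    dy / sqrt(y^2 − C^2) = dx / C,
and integrating gives arccosh(y / C) = (x − a)/C, so
    y(x) = C cosh((x − a)/C),
the catenary. The constants C and a are fixed by the two endpoint conditions (and, for the hanging-chain problem, the length constraint selects C).
Now fit the given data. The endpoints x = ±3 are symmetric at equal height, so the catenary is even about its minimum: a = 0 and y(x) = C cosh(x/C). The lowest point is y(0) = C cosh(0) = C, and we are told y(0) = 14, so C = 14. Therefore
    y(x) = 14 cosh(x/14),
and at the endpoints
    y(±3) = 14 cosh(3/14).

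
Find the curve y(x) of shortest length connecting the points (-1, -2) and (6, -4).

Arc-length functional: J[y] = ∫ sqrt(1 + (y')^2) dx.
Lagrangian L = sqrt(1 + (y')^2) has no explicit y dependence, so ∂L/∂y = 0 and the Euler-Lagrange equation gives
    d/dx( y' / sqrt(1 + (y')^2) ) = 0  ⇒  y' / sqrt(1 + (y')^2) = const.
Hence y' is constant, so y(x) is affine.
Fitting the endpoints (-1, -2) and (6, -4):
    slope m = ((-4) − (-2)) / (6 − (-1)) = -2/7,
    intercept c = (-2) − m·(-1) = -16/7.
Extremal: y(x) = (-2/7) x - 16/7.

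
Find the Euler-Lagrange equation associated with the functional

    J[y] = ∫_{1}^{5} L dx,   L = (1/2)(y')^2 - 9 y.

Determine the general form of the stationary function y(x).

The Lagrangian is L = (1/2)(y')^2 - 9 y.
∂L/∂y = -9.
∂L/∂y' = y'.
The Euler-Lagrange equation d/dx(∂L/∂y') − ∂L/∂y = 0 becomes:
    y'' + 9 = 0
General solution: y(x) = -(9/2) x^2 + A x + B, where A and B are arbitrary constants fixed by the endpoint conditions.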